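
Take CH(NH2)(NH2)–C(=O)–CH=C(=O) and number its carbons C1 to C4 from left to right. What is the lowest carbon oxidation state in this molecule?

Tallying each carbon's bonds:
C1: 1C, 1H, 2N → 0 − 1 + 2 = +1
C2: 2C, 2O → 0 + 2 = +2
C3: 3C, 1H → 0 − 1 = -1
C4: 2C, 2O → 0 + 2 = +2
The lowest value is -1.

-1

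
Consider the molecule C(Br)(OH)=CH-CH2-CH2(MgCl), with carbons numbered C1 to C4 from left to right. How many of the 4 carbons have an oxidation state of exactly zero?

0

Tallying each carbon's bonds:
C1: 2C, 1O, 1Br → 0 + 1 + 1 = +2
C2: 3C, 1H → 0 − 1 = -1
C3: 2C, 2H → 0 − 2 = -2
C4: 1C, 2H, 1Mg → 0 − 2 − 1 = -3
0 carbons meet the condition.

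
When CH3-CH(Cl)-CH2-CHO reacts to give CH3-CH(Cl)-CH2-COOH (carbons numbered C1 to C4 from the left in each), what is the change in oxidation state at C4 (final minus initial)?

Before: C4 has 1 bond to C, 1 bond to H, 2 bonds to O → oxidation state +1.
After: C4 has 1 bond to C, 3 bonds to O → oxidation state +3.
Δ = +3 − (+1) = +2, so this is an oxidation at C4.

+2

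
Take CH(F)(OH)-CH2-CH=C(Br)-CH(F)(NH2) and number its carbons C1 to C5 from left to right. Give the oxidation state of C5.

+1

Each bond to a more electronegative atom (O, N, halogen) counts +1, each bond to a less electronegative atom (H, metal, B, Si) counts −1, and each C–C bond counts 0.
C5 has one bond to C (0), one bond to H (-1), one bond to F (+1), one bond to N (+1).
Oxidation state = 0 − 1 + 1 + 1 = +1.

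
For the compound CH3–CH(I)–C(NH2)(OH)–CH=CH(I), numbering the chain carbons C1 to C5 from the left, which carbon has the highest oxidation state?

Count +1 for every bond to an atom more electronegative than carbon and −1 for every bond to one less electronegative; C–C bonds are 0. Tallying each carbon:
C1: 1C, 3H → 0 − 3 = -3
C2: 2C, 1H, 1I → 0 − 1 + 1 = 0
C3: 2C, 1O, 1N → 0 + 1 + 1 = +2
C4: 3C, 1H → 0 − 1 = -1
C5: 2C, 1H, 1I → 0 − 1 + 1 = 0
The most oxidised carbon is C3 at +2.

C3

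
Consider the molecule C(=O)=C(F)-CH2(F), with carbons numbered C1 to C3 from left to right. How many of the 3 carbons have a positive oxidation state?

Tallying each carbon's bonds:
C1: 2C, 2O → 0 + 2 = +2
C2: 3C, 1F → 0 + 1 = +1
C3: 1C, 2H, 1F → 0 − 2 + 1 = -1
2 carbons (C1, C2) meet the condition.

2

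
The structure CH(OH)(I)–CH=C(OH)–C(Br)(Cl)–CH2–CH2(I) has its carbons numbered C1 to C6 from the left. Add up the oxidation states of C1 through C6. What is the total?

Tallying each carbon's bonds:
C1: 1C, 1H, 1O, 1I → 0 − 1 + 1 + 1 = +1
C2: 3C, 1H → 0 − 1 = -1
C3: 3C, 1O → 0 + 1 = +1
C4: 2C, 1Cl, 1Br → 0 + 1 + 1 = +2
C5: 2C, 2H → 0 − 2 = -2
C6: 1C, 2H, 1I → 0 − 2 + 1 = -1
Sum = +1 − 1 + 1 + 2 − 2 − 1 = 0.

0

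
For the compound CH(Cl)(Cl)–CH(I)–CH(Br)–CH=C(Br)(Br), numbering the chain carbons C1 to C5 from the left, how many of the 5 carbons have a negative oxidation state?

1

Each bond to a more electronegative atom (O, N, halogen) counts +1, each bond to a less electronegative atom (H, metal, B, Si) counts −1, and each C–C bond counts 0. Tallying each carbon:
C1: 1C, 1H, 2Cl → 0 − 1 + 2 = +1
C2: 2C, 1H, 1I → 0 − 1 + 1 = 0
C3: 2C, 1H, 1Br → 0 − 1 + 1 = 0
C4: 3C, 1H → 0 − 1 = -1
C5: 2C, 2Br → 0 + 2 = +2
1 carbon (C4) meets the condition.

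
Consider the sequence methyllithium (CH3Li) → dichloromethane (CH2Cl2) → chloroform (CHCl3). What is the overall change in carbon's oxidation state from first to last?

Carbon oxidation states along the series — methyllithium: -4, dichloromethane: 0, chloroform: +2.
Net change = +2 − (-4) = +6.

+6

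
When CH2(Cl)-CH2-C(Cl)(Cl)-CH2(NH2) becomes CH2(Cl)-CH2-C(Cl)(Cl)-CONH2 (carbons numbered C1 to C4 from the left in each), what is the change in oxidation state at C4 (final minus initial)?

+4

Before: C4 has 1 bond to C, 2 bonds to H, 1 bond to N → oxidation state -1.
After: C4 has 1 bond to C, 2 bonds to O, 1 bond to N → oxidation state +3.
Δ = +3 − (-1) = +4, so this is an oxidation at C4.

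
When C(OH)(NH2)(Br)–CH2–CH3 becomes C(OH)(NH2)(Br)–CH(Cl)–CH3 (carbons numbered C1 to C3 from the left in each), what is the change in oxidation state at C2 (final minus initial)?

+2

Before: C2 has 2 bonds to C, 2 bonds to H → oxidation state -2.
After: C2 has 2 bonds to C, 1 bond to H, 1 bond to Cl → oxidation state 0.
Δ = 0 − (-2) = +2, so this is an oxidation at C2.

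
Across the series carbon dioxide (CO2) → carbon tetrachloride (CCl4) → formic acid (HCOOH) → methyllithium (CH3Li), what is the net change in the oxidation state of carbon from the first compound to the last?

-8

Carbon oxidation states along the series — carbon dioxide: +4, carbon tetrachloride: +4, formic acid: +2, methyllithium: -4.
Net change = -4 − (+4) = -8.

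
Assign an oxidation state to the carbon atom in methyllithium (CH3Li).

-4

Count +1 for every bond to an atom more electronegative than carbon and −1 for every bond to one less electronegative; C–C bonds are 0.
The carbon has one bond to H (-1), one bond to H (-1), one bond to H (-1), one bond to Li (-1).
Oxidation state = -1 − 1 − 1 − 1 = -4.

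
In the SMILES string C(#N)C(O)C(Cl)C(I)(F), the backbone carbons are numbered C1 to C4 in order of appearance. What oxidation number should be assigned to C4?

C4 has one bond to C (0), one bond to I (+1), one bond to H (-1), one bond to F (+1).
Oxidation state = 0 + 1 − 1 + 1 = +1.

+1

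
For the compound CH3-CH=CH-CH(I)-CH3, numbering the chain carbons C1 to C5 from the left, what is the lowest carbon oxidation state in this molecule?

Count +1 for every bond to an atom more electronegative than carbon and −1 for every bond to one less electronegative; C–C bonds are 0. Tallying each carbon:
C1: 1C, 3H → 0 − 3 = -3
C2: 3C, 1H → 0 − 1 = -1
C3: 3C, 1H → 0 − 1 = -1
C4: 2C, 1H, 1I → 0 − 1 + 1 = 0
C5: 1C, 3H → 0 − 3 = -3
The lowest value is -3.

-3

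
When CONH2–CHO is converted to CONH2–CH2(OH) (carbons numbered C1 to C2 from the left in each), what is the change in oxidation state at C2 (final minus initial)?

Before: C2 has 1 bond to C, 1 bond to H, 2 bonds to O → oxidation state +1.
After: C2 has 1 bond to C, 2 bonds to H, 1 bond to O → oxidation state -1.
Δ = -1 − (+1) = -2, so this is a reduction at C2.

-2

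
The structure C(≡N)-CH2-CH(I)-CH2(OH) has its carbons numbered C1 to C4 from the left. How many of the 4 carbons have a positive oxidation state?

Tallying each carbon's bonds:
C1: 1C, 3N → 0 + 3 = +3
C2: 2C, 2H → 0 − 2 = -2
C3: 2C, 1H, 1I → 0 − 1 + 1 = 0
C4: 1C, 2H, 1O → 0 − 2 + 1 = -1
1 carbon (C1) meets the condition.

1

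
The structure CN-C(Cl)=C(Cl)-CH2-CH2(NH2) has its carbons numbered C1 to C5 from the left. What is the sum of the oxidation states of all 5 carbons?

Tallying each carbon's bonds:
C1: 1C, 3N → 0 + 3 = +3
C2: 3C, 1Cl → 0 + 1 = +1
C3: 3C, 1Cl → 0 + 1 = +1
C4: 2C, 2H → 0 − 2 = -2
C5: 1C, 2H, 1N → 0 − 2 + 1 = -1
Sum = +3 + 1 + 1 − 2 − 1 = +2.

+2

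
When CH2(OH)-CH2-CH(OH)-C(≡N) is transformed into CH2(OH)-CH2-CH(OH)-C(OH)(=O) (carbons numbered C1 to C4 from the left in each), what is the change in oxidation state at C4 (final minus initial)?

0

Before: C4 has 1 bond to C, 3 bonds to N → oxidation state +3.
After: C4 has 1 bond to C, 3 bonds to O → oxidation state +3.
Δ = +3 − (+3) = 0, so no net redox change at C4.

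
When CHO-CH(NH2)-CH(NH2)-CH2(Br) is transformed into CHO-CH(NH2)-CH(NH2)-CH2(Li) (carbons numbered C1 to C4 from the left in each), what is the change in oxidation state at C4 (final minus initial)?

-2

Before: C4 has 1 bond to C, 2 bonds to H, 1 bond to Br → oxidation state -1.
After: C4 has 1 bond to C, 2 bonds to H, 1 bond to Li → oxidation state -3.
Δ = -3 − (-1) = -2, so this is a reduction at C4.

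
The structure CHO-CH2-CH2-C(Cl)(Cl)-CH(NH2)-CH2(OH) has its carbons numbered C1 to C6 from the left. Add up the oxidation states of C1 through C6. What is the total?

-2

Each bond to a more electronegative atom (O, N, halogen) counts +1, each bond to a less electronegative atom (H, metal, B, Si) counts −1, and each C–C bond counts 0. Tallying each carbon:
C1: 1C, 1H, 2O → 0 − 1 + 2 = +1
C2: 2C, 2H → 0 − 2 = -2
C3: 2C, 2H → 0 − 2 = -2
C4: 2C, 2Cl → 0 + 2 = +2
C5: 2C, 1H, 1N → 0 − 1 + 1 = 0
C6: 1C, 2H, 1O → 0 − 2 + 1 = -1
Sum = +1 − 2 − 2 + 2 + 0 − 1 = -2.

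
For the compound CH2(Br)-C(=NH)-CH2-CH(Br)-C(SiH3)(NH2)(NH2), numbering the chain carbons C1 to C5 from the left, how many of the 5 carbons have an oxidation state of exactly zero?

1

Bonds to more-electronegative neighbours contribute +1 each, bonds to H or metals contribute −1 each, and C–C bonds contribute 0. Tallying each carbon:
C1: 1C, 2H, 1Br → 0 − 2 + 1 = -1
C2: 2C, 2N → 0 + 2 = +2
C3: 2C, 2H → 0 − 2 = -2
C4: 2C, 1H, 1Br → 0 − 1 + 1 = 0
C5: 1C, 2N, 1Si → 0 + 2 − 1 = +1
1 carbon (C4) meets the condition.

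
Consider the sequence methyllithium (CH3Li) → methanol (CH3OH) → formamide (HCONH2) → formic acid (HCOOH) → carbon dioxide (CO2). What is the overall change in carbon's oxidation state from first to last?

+8

Carbon oxidation states along the series — methyllithium: -4, methanol: -2, formamide: +2, formic acid: +2, carbon dioxide: +4.
Net change = +4 − (-4) = +8.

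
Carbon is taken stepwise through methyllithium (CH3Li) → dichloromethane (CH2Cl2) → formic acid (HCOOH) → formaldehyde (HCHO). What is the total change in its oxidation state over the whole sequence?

+4

Carbon oxidation states along the series — methyllithium: -4, dichloromethane: 0, formic acid: +2, formaldehyde: 0.
Net change = 0 − (-4) = +4.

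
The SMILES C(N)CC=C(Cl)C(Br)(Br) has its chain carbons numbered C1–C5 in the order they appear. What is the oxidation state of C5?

Assign +1 per bond to O/N/halogen, −1 per bond to H or an electropositive element, and 0 per bond to carbon.
C5 has one bond to C (0), one bond to Br (+1), one bond to Br (+1), one bond to H (-1).
Oxidation state = 0 + 1 + 1 − 1 = +1.

+1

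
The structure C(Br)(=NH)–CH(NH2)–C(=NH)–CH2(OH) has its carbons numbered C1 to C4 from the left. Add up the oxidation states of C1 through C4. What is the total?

Tallying each carbon's bonds:
C1: 1C, 2N, 1Br → 0 + 2 + 1 = +3
C2: 2C, 1H, 1N → 0 − 1 + 1 = 0
C3: 2C, 2N → 0 + 2 = +2
C4: 1C, 2H, 1O → 0 − 2 + 1 = -1
Sum = +3 + 0 + 2 − 1 = +4.

+4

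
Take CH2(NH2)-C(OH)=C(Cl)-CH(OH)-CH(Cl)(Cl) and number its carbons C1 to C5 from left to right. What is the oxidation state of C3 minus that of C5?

0

C3: 3C, 1Cl → 0 + 1 = +1
C5: 1C, 1H, 2Cl → 0 − 1 + 2 = +1
Difference: +1 − (+1) = 0.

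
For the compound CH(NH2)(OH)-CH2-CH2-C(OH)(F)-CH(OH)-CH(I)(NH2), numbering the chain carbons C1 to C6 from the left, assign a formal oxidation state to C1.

Each bond to a more electronegative atom (O, N, halogen) counts +1, each bond to a less electronegative atom (H, metal, B, Si) counts −1, and each C–C bond counts 0.
C1 has one bond to C (0), one bond to N (+1), one bond to H (-1), one bond to O (+1).
Oxidation state = 0 + 1 − 1 + 1 = +1.

+1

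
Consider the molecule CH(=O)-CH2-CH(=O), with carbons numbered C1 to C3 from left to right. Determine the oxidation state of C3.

C3 has one bond to C (0), a double bond to O (2×+1 = +2), one bond to H (-1).
Oxidation state = 0 + 2 − 1 = +1.

+1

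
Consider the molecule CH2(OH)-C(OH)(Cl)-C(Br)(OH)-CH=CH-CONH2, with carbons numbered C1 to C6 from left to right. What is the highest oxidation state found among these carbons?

Tallying each carbon's bonds:
C1: 1C, 2H, 1O → 0 − 2 + 1 = -1
C2: 2C, 1O, 1Cl → 0 + 1 + 1 = +2
C3: 2C, 1O, 1Br → 0 + 1 + 1 = +2
C4: 3C, 1H → 0 − 1 = -1
C5: 3C, 1H → 0 − 1 = -1
C6: 1C, 2O, 1N → 0 + 2 + 1 = +3
The highest value is +3.

+3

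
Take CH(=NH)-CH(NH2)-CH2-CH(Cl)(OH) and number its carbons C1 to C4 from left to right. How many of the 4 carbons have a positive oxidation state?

Count +1 for every bond to an atom more electronegative than carbon and −1 for every bond to one less electronegative; C–C bonds are 0. Tallying each carbon:
C1: 1C, 1H, 2N → 0 − 1 + 2 = +1
C2: 2C, 1H, 1N → 0 − 1 + 1 = 0
C3: 2C, 2H → 0 − 2 = -2
C4: 1C, 1H, 1O, 1Cl → 0 − 1 + 1 + 1 = +1
2 carbons (C1, C4) meet the condition.

2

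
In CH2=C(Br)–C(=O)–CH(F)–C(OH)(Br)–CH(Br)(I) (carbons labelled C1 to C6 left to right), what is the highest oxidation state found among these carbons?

+2

Bonds to more-electronegative neighbours contribute +1 each, bonds to H or metals contribute −1 each, and C–C bonds contribute 0. Tallying each carbon:
C1: 2C, 2H → 0 − 2 = -2
C2: 3C, 1Br → 0 + 1 = +1
C3: 2C, 2O → 0 + 2 = +2
C4: 2C, 1H, 1F → 0 − 1 + 1 = 0
C5: 2C, 1O, 1Br → 0 + 1 + 1 = +2
C6: 1C, 1H, 1Br, 1I → 0 − 1 + 1 + 1 = +1
The highest value is +2.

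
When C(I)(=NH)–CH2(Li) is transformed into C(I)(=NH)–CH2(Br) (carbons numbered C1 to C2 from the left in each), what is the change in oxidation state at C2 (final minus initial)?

+2

Before: C2 has 1 bond to C, 2 bonds to H, 1 bond to Li → oxidation state -3.
After: C2 has 1 bond to C, 2 bonds to H, 1 bond to Br → oxidation state -1.
Δ = -1 − (-3) = +2, so this is an oxidation at C2.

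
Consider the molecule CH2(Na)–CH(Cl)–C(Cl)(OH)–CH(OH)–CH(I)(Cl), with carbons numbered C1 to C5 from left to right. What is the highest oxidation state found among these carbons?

Each bond to a more electronegative atom (O, N, halogen) counts +1, each bond to a less electronegative atom (H, metal, B, Si) counts −1, and each C–C bond counts 0. Tallying each carbon:
C1: 1C, 2H, 1Na → 0 − 2 − 1 = -3
C2: 2C, 1H, 1Cl → 0 − 1 + 1 = 0
C3: 2C, 1O, 1Cl → 0 + 1 + 1 = +2
C4: 2C, 1H, 1O → 0 − 1 + 1 = 0
C5: 1C, 1H, 1Cl, 1I → 0 − 1 + 1 + 1 = +1
The highest value is +2.

+2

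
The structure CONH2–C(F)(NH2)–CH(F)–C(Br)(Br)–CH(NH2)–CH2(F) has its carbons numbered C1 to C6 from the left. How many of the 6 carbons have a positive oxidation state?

3

Count +1 for every bond to an atom more electronegative than carbon and −1 for every bond to one less electronegative; C–C bonds are 0. Tallying each carbon:
C1: 1C, 2O, 1N → 0 + 2 + 1 = +3
C2: 2C, 1N, 1F → 0 + 1 + 1 = +2
C3: 2C, 1H, 1F → 0 − 1 + 1 = 0
C4: 2C, 2Br → 0 + 2 = +2
C5: 2C, 1H, 1N → 0 − 1 + 1 = 0
C6: 1C, 2H, 1F → 0 − 2 + 1 = -1
3 carbons (C1, C2, C4) meet the condition.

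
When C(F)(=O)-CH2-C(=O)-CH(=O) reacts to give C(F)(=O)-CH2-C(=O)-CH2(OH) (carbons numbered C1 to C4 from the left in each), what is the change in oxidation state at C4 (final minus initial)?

-2

Before: C4 has 1 bond to C, 1 bond to H, 2 bonds to O → oxidation state +1.
After: C4 has 1 bond to C, 2 bonds to H, 1 bond to O → oxidation state -1.
Δ = -1 − (+1) = -2, so this is a reduction at C4.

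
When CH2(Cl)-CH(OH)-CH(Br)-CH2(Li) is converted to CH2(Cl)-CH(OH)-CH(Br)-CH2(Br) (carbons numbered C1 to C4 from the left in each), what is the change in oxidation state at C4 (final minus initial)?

+2

Before: C4 has 1 bond to C, 2 bonds to H, 1 bond to Li → oxidation state -3.
After: C4 has 1 bond to C, 2 bonds to H, 1 bond to Br → oxidation state -1.
Δ = -1 − (-3) = +2, so this is an oxidation at C4.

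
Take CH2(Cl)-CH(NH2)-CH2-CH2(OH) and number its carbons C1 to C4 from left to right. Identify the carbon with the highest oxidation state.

Assign +1 per bond to O/N/halogen, −1 per bond to H or an electropositive element, and 0 per bond to carbon. Tallying each carbon:
C1: 1C, 2H, 1Cl → 0 − 2 + 1 = -1
C2: 2C, 1H, 1N → 0 − 1 + 1 = 0
C3: 2C, 2H → 0 − 2 = -2
C4: 1C, 2H, 1O → 0 − 2 + 1 = -1
The most oxidised carbon is C2 at 0.

C2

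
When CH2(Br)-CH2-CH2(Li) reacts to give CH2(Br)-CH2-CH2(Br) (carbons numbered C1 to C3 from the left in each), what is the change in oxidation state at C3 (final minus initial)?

+2

Before: C3 has 1 bond to C, 2 bonds to H, 1 bond to Li → oxidation state -3.
After: C3 has 1 bond to C, 2 bonds to H, 1 bond to Br → oxidation state -1.
Δ = -1 − (-3) = +2, so this is an oxidation at C3.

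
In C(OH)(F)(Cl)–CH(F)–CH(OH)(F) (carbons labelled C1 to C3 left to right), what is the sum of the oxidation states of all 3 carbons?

Tallying each carbon's bonds:
C1: 1C, 1O, 1F, 1Cl → 0 + 1 + 1 + 1 = +3
C2: 2C, 1H, 1F → 0 − 1 + 1 = 0
C3: 1C, 1H, 1O, 1F → 0 − 1 + 1 + 1 = +1
Sum = +3 + 0 + 1 = +4.

+4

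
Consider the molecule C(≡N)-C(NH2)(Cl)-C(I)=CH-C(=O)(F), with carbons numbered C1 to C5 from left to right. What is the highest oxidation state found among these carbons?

+3

Tallying each carbon's bonds:
C1: 1C, 3N → 0 + 3 = +3
C2: 2C, 1N, 1Cl → 0 + 1 + 1 = +2
C3: 3C, 1I → 0 + 1 = +1
C4: 3C, 1H → 0 − 1 = -1
C5: 1C, 2O, 1F → 0 + 2 + 1 = +3
The highest value is +3.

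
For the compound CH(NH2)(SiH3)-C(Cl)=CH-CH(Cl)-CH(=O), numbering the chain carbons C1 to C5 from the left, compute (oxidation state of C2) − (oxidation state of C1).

+2

C2: 3C, 1Cl → 0 + 1 = +1
C1: 1C, 1H, 1N, 1Si → 0 − 1 + 1 − 1 = -1
Difference: +1 − (-1) = +2.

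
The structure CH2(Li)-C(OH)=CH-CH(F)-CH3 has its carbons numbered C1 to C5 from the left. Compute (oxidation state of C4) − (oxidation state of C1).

C4: 2C, 1H, 1F → 0 − 1 + 1 = 0
C1: 1C, 2H, 1Li → 0 − 2 − 1 = -3
Difference: 0 − (-3) = +3.

+3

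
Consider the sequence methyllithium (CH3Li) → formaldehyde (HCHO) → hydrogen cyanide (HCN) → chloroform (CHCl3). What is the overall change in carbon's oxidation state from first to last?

Carbon oxidation states along the series — methyllithium: -4, formaldehyde: 0, hydrogen cyanide: +2, chloroform: +2.
Net change = +2 − (-4) = +6.

+6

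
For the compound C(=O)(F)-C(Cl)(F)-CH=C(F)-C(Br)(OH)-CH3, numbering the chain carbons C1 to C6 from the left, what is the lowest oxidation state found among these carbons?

-3

Tallying each carbon's bonds:
C1: 1C, 2O, 1F → 0 + 2 + 1 = +3
C2: 2C, 1F, 1Cl → 0 + 1 + 1 = +2
C3: 3C, 1H → 0 − 1 = -1
C4: 3C, 1F → 0 + 1 = +1
C5: 2C, 1O, 1Br → 0 + 1 + 1 = +2
C6: 1C, 3H → 0 − 3 = -3
The lowest value is -3.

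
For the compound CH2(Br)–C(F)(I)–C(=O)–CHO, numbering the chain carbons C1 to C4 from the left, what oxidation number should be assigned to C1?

-1

Assign +1 per bond to O/N/halogen, −1 per bond to H or an electropositive element, and 0 per bond to carbon.
C1 has one bond to C (0), one bond to Br (+1), one bond to H (-1), one bond to H (-1).
Oxidation state = 0 + 1 − 1 − 1 = -1.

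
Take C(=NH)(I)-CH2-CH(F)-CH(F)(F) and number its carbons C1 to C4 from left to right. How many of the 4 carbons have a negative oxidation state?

Assign +1 per bond to O/N/halogen, −1 per bond to H or an electropositive element, and 0 per bond to carbon. Tallying each carbon:
C1: 1C, 2N, 1I → 0 + 2 + 1 = +3
C2: 2C, 2H → 0 − 2 = -2
C3: 2C, 1H, 1F → 0 − 1 + 1 = 0
C4: 1C, 1H, 2F → 0 − 1 + 2 = +1
1 carbon (C2) meets the condition.

1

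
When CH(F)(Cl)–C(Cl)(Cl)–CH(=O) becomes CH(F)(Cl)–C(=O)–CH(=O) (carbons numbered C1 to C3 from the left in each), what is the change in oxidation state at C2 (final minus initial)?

Before: C2 has 2 bonds to C, 2 bonds to Cl → oxidation state +2.
After: C2 has 2 bonds to C, 2 bonds to O → oxidation state +2.
Δ = +2 − (+2) = 0, so no net redox change at C2.

0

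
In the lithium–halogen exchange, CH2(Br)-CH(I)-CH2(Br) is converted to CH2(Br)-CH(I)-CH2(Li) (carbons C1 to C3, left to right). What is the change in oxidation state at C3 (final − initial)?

-2

Before: C3 has 1 bond to C, 2 bonds to H, 1 bond to Br → oxidation state -1.
After: C3 has 1 bond to C, 2 bonds to H, 1 bond to Li → oxidation state -3.
Δ = -3 − (-1) = -2, so this is a reduction at C3.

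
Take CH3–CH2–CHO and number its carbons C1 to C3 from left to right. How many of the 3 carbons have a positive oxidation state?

Each bond to a more electronegative atom (O, N, halogen) counts +1, each bond to a less electronegative atom (H, metal, B, Si) counts −1, and each C–C bond counts 0. Tallying each carbon:
C1: 1C, 3H → 0 − 3 = -3
C2: 2C, 2H → 0 − 2 = -2
C3: 1C, 1H, 2O → 0 − 1 + 2 = +1
1 carbon (C3) meets the condition.

1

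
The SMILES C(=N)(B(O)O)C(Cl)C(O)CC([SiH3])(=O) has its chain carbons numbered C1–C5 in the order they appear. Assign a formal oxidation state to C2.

0

C2 has one bond to C (0), one bond to C (0), one bond to Cl (+1), one bond to H (-1).
Oxidation state = 0 + 0 + 1 − 1 = 0.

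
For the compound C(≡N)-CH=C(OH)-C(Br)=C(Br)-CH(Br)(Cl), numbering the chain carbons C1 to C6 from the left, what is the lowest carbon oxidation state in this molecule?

-1

Each bond to a more electronegative atom (O, N, halogen) counts +1, each bond to a less electronegative atom (H, metal, B, Si) counts −1, and each C–C bond counts 0. Tallying each carbon:
C1: 1C, 3N → 0 + 3 = +3
C2: 3C, 1H → 0 − 1 = -1
C3: 3C, 1O → 0 + 1 = +1
C4: 3C, 1Br → 0 + 1 = +1
C5: 3C, 1Br → 0 + 1 = +1
C6: 1C, 1H, 1Cl, 1Br → 0 − 1 + 1 + 1 = +1
The lowest value is -1.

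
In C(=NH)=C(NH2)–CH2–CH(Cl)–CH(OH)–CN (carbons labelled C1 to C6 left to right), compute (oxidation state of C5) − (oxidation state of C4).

C5: 2C, 1H, 1O → 0 − 1 + 1 = 0
C4: 2C, 1H, 1Cl → 0 − 1 + 1 = 0
Difference: 0 − (0) = 0.

0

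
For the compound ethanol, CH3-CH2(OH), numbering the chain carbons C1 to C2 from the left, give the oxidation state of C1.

-3

Assign +1 per bond to O/N/halogen, −1 per bond to H or an electropositive element, and 0 per bond to carbon.
C1 has one bond to H (-1), one bond to H (-1), one bond to H (-1), one bond to C (0).
Oxidation state = -1 − 1 − 1 + 0 = -3.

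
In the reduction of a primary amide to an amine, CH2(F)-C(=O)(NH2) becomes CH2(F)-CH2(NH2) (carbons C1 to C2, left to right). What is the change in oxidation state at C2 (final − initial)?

Before: C2 has 1 bond to C, 2 bonds to O, 1 bond to N → oxidation state +3.
After: C2 has 1 bond to C, 2 bonds to H, 1 bond to N → oxidation state -1.
Δ = -1 − (+3) = -4, so this is a reduction at C2.

-4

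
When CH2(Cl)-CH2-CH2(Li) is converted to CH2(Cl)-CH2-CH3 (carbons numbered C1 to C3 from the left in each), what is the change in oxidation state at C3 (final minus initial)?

Before: C3 has 1 bond to C, 2 bonds to H, 1 bond to Li → oxidation state -3.
After: C3 has 1 bond to C, 3 bonds to H → oxidation state -3.
Δ = -3 − (-3) = 0, so no net redox change at C3.

0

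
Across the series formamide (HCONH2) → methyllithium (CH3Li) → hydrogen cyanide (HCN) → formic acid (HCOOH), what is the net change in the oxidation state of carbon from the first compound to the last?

Carbon oxidation states along the series — formamide: +2, methyllithium: -4, hydrogen cyanide: +2, formic acid: +2.
Net change = +2 − (+2) = 0.

0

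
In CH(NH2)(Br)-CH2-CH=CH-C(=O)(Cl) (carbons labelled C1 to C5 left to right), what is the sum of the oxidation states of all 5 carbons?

Bonds to more-electronegative neighbours contribute +1 each, bonds to H or metals contribute −1 each, and C–C bonds contribute 0. Tallying each carbon:
C1: 1C, 1H, 1N, 1Br → 0 − 1 + 1 + 1 = +1
C2: 2C, 2H → 0 − 2 = -2
C3: 3C, 1H → 0 − 1 = -1
C4: 3C, 1H → 0 − 1 = -1
C5: 1C, 2O, 1Cl → 0 + 2 + 1 = +3
Sum = +1 − 2 − 1 − 1 + 3 = 0.

0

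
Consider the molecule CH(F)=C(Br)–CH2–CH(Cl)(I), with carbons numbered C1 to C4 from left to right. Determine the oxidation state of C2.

+1

Each bond to a more electronegative atom (O, N, halogen) counts +1, each bond to a less electronegative atom (H, metal, B, Si) counts −1, and each C–C bond counts 0.
C2 has a double bond to C (2×0 = 0), one bond to C (0), one bond to Br (+1).
Oxidation state = 0 + 0 + 1 = +1.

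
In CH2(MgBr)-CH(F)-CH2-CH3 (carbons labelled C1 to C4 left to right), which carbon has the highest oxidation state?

Each bond to a more electronegative atom (O, N, halogen) counts +1, each bond to a less electronegative atom (H, metal, B, Si) counts −1, and each C–C bond counts 0. Tallying each carbon:
C1: 1C, 2H, 1Mg → 0 − 2 − 1 = -3
C2: 2C, 1H, 1F → 0 − 1 + 1 = 0
C3: 2C, 2H → 0 − 2 = -2
C4: 1C, 3H → 0 − 3 = -3
The most oxidised carbon is C2 at 0.

C2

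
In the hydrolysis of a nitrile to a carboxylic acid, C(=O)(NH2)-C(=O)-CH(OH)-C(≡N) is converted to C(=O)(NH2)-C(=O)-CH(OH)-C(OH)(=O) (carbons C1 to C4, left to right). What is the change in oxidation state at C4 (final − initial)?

0

Before: C4 has 1 bond to C, 3 bonds to N → oxidation state +3.
After: C4 has 1 bond to C, 3 bonds to O → oxidation state +3.
Δ = +3 − (+3) = 0, so no net redox change at C4.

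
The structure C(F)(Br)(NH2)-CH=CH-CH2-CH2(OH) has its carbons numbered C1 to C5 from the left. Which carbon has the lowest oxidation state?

C4

Bonds to more-electronegative neighbours contribute +1 each, bonds to H or metals contribute −1 each, and C–C bonds contribute 0. Tallying each carbon:
C1: 1C, 1N, 1F, 1Br → 0 + 1 + 1 + 1 = +3
C2: 3C, 1H → 0 − 1 = -1
C3: 3C, 1H → 0 − 1 = -1
C4: 2C, 2H → 0 − 2 = -2
C5: 1C, 2H, 1O → 0 − 2 + 1 = -1
The most reduced carbon is C4 at -2.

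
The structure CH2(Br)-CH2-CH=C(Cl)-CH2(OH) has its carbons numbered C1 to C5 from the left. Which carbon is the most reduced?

Tallying each carbon's bonds:
C1: 1C, 2H, 1Br → 0 − 2 + 1 = -1
C2: 2C, 2H → 0 − 2 = -2
C3: 3C, 1H → 0 − 1 = -1
C4: 3C, 1Cl → 0 + 1 = +1
C5: 1C, 2H, 1O → 0 − 2 + 1 = -1
The most reduced carbon is C2 at -2.

C2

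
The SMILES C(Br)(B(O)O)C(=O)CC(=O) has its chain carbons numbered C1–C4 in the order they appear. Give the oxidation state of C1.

Count +1 for every bond to an atom more electronegative than carbon and −1 for every bond to one less electronegative; C–C bonds are 0.
C1 has one bond to C (0), one bond to Br (+1), one bond to H (-1), one bond to B (-1).
Oxidation state = 0 + 1 − 1 − 1 = -1.

-1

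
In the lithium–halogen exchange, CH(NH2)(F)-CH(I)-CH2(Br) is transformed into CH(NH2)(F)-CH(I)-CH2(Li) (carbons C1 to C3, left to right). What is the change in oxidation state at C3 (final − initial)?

-2

Before: C3 has 1 bond to C, 2 bonds to H, 1 bond to Br → oxidation state -1.
After: C3 has 1 bond to C, 2 bonds to H, 1 bond to Li → oxidation state -3.
Δ = -3 − (-1) = -2, so this is a reduction at C3.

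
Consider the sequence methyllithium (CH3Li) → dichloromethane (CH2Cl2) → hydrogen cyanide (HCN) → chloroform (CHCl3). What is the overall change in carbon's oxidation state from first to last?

+6

Carbon oxidation states along the series — methyllithium: -4, dichloromethane: 0, hydrogen cyanide: +2, chloroform: +2.
Net change = +2 − (-4) = +6.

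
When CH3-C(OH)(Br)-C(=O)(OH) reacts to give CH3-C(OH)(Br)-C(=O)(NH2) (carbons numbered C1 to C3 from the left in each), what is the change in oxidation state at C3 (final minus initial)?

Before: C3 has 1 bond to C, 3 bonds to O → oxidation state +3.
After: C3 has 1 bond to C, 2 bonds to O, 1 bond to N → oxidation state +3.
Δ = +3 − (+3) = 0, so no net redox change at C3.

0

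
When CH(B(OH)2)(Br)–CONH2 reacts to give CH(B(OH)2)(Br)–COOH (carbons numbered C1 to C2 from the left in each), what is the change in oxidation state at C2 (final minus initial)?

Before: C2 has 1 bond to C, 2 bonds to O, 1 bond to N → oxidation state +3.
After: C2 has 1 bond to C, 3 bonds to O → oxidation state +3.
Δ = +3 − (+3) = 0, so no net redox change at C2.

0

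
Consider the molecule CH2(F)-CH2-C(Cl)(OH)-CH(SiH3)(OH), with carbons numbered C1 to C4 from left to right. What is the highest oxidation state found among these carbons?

Count +1 for every bond to an atom more electronegative than carbon and −1 for every bond to one less electronegative; C–C bonds are 0. Tallying each carbon:
C1: 1C, 2H, 1F → 0 − 2 + 1 = -1
C2: 2C, 2H → 0 − 2 = -2
C3: 2C, 1O, 1Cl → 0 + 1 + 1 = +2
C4: 1C, 1H, 1O, 1Si → 0 − 1 + 1 − 1 = -1
The highest value is +2.

+2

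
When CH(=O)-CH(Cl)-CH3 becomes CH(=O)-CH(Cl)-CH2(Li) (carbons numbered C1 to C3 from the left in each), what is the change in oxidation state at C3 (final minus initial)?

0

Before: C3 has 1 bond to C, 3 bonds to H → oxidation state -3.
After: C3 has 1 bond to C, 2 bonds to H, 1 bond to Li → oxidation state -3.
Δ = -3 − (-3) = 0, so no net redox change at C3.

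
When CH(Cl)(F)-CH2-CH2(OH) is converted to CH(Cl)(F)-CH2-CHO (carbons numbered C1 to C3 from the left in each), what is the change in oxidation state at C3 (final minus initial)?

Before: C3 has 1 bond to C, 2 bonds to H, 1 bond to O → oxidation state -1.
After: C3 has 1 bond to C, 1 bond to H, 2 bonds to O → oxidation state +1.
Δ = +1 − (-1) = +2, so this is an oxidation at C3.

+2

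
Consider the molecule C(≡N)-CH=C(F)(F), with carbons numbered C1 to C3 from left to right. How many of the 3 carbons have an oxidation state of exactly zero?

0

Tallying each carbon's bonds:
C1: 1C, 3N → 0 + 3 = +3
C2: 3C, 1H → 0 − 1 = -1
C3: 2C, 2F → 0 + 2 = +2
0 carbons meet the condition.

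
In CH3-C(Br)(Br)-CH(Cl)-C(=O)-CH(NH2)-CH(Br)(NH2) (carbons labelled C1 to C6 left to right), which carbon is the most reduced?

Tallying each carbon's bonds:
C1: 1C, 3H → 0 − 3 = -3
C2: 2C, 2Br → 0 + 2 = +2
C3: 2C, 1H, 1Cl → 0 − 1 + 1 = 0
C4: 2C, 2O → 0 + 2 = +2
C5: 2C, 1H, 1N → 0 − 1 + 1 = 0
C6: 1C, 1H, 1N, 1Br → 0 − 1 + 1 + 1 = +1
The most reduced carbon is C1 at -3.

C1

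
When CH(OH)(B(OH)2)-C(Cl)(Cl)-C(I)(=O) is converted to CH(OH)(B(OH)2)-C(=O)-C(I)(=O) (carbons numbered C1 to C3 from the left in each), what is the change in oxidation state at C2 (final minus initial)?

Before: C2 has 2 bonds to C, 2 bonds to Cl → oxidation state +2.
After: C2 has 2 bonds to C, 2 bonds to O → oxidation state +2.
Δ = +2 − (+2) = 0, so no net redox change at C2.

0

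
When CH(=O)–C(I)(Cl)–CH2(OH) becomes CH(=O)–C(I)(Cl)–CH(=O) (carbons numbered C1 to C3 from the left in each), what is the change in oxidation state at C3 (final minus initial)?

+2

Before: C3 has 1 bond to C, 2 bonds to H, 1 bond to O → oxidation state -1.
After: C3 has 1 bond to C, 1 bond to H, 2 bonds to O → oxidation state +1.
Δ = +1 − (-1) = +2, so this is an oxidation at C3.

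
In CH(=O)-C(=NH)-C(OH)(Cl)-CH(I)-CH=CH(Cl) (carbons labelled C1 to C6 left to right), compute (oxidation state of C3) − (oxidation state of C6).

+2

C3: 2C, 1O, 1Cl → 0 + 1 + 1 = +2
C6: 2C, 1H, 1Cl → 0 − 1 + 1 = 0
Difference: +2 − (0) = +2.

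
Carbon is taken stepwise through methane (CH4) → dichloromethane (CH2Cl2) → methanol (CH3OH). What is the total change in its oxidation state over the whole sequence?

Carbon oxidation states along the series — methane: -4, dichloromethane: 0, methanol: -2.
Net change = -2 − (-4) = +2.

+2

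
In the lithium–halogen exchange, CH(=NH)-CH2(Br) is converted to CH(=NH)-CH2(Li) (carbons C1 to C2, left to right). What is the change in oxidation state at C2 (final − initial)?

Before: C2 has 1 bond to C, 2 bonds to H, 1 bond to Br → oxidation state -1.
After: C2 has 1 bond to C, 2 bonds to H, 1 bond to Li → oxidation state -3.
Δ = -3 − (-1) = -2, so this is a reduction at C2.

-2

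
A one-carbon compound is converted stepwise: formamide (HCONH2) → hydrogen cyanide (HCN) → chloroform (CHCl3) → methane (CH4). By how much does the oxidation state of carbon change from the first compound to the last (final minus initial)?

Carbon oxidation states along the series — formamide: +2, hydrogen cyanide: +2, chloroform: +2, methane: -4.
Net change = -4 − (+2) = -6.

-6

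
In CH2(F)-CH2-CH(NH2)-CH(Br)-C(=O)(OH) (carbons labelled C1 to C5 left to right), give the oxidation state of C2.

-2

C2 has one bond to C (0), one bond to C (0), one bond to H (-1), one bond to H (-1).
Oxidation state = 0 + 0 − 1 − 1 = -2.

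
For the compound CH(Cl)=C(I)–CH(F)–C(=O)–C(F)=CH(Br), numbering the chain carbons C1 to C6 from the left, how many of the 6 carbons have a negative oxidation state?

0

Tallying each carbon's bonds:
C1: 2C, 1H, 1Cl → 0 − 1 + 1 = 0
C2: 3C, 1I → 0 + 1 = +1
C3: 2C, 1H, 1F → 0 − 1 + 1 = 0
C4: 2C, 2O → 0 + 2 = +2
C5: 3C, 1F → 0 + 1 = +1
C6: 2C, 1H, 1Br → 0 − 1 + 1 = 0
0 carbons meet the condition.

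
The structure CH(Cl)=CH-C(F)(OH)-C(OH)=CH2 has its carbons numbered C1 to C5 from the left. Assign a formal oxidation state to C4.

+1

C4 has one bond to C (0), a double bond to C (2×0 = 0), one bond to O (+1).
Oxidation state = 0 + 0 + 1 = +1.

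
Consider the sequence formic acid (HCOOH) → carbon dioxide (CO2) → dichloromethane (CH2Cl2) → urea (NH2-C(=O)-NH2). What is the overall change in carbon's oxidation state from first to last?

+2

Carbon oxidation states along the series — formic acid: +2, carbon dioxide: +4, dichloromethane: 0, urea: +4.
Net change = +4 − (+2) = +2.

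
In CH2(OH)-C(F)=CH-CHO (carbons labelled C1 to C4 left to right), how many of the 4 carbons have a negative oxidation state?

Assign +1 per bond to O/N/halogen, −1 per bond to H or an electropositive element, and 0 per bond to carbon. Tallying each carbon:
C1: 1C, 2H, 1O → 0 − 2 + 1 = -1
C2: 3C, 1F → 0 + 1 = +1
C3: 3C, 1H → 0 − 1 = -1
C4: 1C, 1H, 2O → 0 − 1 + 2 = +1
2 carbons (C1, C3) meet the condition.

2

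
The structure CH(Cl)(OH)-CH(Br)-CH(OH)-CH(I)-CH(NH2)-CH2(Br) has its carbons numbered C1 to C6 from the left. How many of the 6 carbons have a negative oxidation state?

Tallying each carbon's bonds:
C1: 1C, 1H, 1O, 1Cl → 0 − 1 + 1 + 1 = +1
C2: 2C, 1H, 1Br → 0 − 1 + 1 = 0
C3: 2C, 1H, 1O → 0 − 1 + 1 = 0
C4: 2C, 1H, 1I → 0 − 1 + 1 = 0
C5: 2C, 1H, 1N → 0 − 1 + 1 = 0
C6: 1C, 2H, 1Br → 0 − 2 + 1 = -1
1 carbon (C6) meets the condition.

1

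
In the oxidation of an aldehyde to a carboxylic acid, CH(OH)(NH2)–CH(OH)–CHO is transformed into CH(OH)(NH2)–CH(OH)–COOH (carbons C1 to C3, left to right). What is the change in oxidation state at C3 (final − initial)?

+2

Before: C3 has 1 bond to C, 1 bond to H, 2 bonds to O → oxidation state +1.
After: C3 has 1 bond to C, 3 bonds to O → oxidation state +3.
Δ = +3 − (+1) = +2, so this is an oxidation at C3.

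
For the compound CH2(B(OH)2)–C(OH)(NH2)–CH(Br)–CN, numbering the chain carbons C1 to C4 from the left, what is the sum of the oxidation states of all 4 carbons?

+2

Tallying each carbon's bonds:
C1: 1C, 2H, 1B → 0 − 2 − 1 = -3
C2: 2C, 1O, 1N → 0 + 1 + 1 = +2
C3: 2C, 1H, 1Br → 0 − 1 + 1 = 0
C4: 1C, 3N → 0 + 3 = +3
Sum = -3 + 2 + 0 + 3 = +2.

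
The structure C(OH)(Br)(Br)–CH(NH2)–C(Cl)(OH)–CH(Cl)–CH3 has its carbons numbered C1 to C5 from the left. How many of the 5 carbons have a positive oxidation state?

Tallying each carbon's bonds:
C1: 1C, 1O, 2Br → 0 + 1 + 2 = +3
C2: 2C, 1H, 1N → 0 − 1 + 1 = 0
C3: 2C, 1O, 1Cl → 0 + 1 + 1 = +2
C4: 2C, 1H, 1Cl → 0 − 1 + 1 = 0
C5: 1C, 3H → 0 − 3 = -3
2 carbons (C1, C3) meet the condition.

2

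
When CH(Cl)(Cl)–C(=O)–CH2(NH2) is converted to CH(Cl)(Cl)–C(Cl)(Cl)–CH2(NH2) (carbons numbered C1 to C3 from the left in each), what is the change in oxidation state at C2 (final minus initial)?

Before: C2 has 2 bonds to C, 2 bonds to O → oxidation state +2.
After: C2 has 2 bonds to C, 2 bonds to Cl → oxidation state +2.
Δ = +2 − (+2) = 0, so no net redox change at C2.

0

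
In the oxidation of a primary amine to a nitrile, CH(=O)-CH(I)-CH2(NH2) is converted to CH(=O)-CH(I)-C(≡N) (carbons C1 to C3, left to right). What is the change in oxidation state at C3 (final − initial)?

+4

Before: C3 has 1 bond to C, 2 bonds to H, 1 bond to N → oxidation state -1.
After: C3 has 1 bond to C, 3 bonds to N → oxidation state +3.
Δ = +3 − (-1) = +4, so this is an oxidation at C3.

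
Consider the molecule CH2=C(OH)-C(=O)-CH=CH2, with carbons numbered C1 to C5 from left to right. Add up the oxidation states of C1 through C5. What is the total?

-2

Tallying each carbon's bonds:
C1: 2C, 2H → 0 − 2 = -2
C2: 3C, 1O → 0 + 1 = +1
C3: 2C, 2O → 0 + 2 = +2
C4: 3C, 1H → 0 − 1 = -1
C5: 2C, 2H → 0 − 2 = -2
Sum = -2 + 1 + 2 − 1 − 2 = -2.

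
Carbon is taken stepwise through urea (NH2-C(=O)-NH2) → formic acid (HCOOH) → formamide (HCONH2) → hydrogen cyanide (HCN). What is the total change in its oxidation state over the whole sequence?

-2

Carbon oxidation states along the series — urea: +4, formic acid: +2, formamide: +2, hydrogen cyanide: +2.
Net change = +2 − (+4) = -2.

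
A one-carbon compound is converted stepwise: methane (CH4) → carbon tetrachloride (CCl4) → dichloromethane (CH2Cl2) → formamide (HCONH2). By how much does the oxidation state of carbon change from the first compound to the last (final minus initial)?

Carbon oxidation states along the series — methane: -4, carbon tetrachloride: +4, dichloromethane: 0, formamide: +2.
Net change = +2 − (-4) = +6.

+6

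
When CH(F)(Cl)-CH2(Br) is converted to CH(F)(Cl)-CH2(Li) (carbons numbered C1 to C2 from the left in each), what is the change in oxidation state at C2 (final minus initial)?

Before: C2 has 1 bond to C, 2 bonds to H, 1 bond to Br → oxidation state -1.
After: C2 has 1 bond to C, 2 bonds to H, 1 bond to Li → oxidation state -3.
Δ = -3 − (-1) = -2, so this is a reduction at C2.

-2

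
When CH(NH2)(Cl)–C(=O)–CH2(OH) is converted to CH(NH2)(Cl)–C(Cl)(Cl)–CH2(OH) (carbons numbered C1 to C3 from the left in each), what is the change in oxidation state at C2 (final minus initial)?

Before: C2 has 2 bonds to C, 2 bonds to O → oxidation state +2.
After: C2 has 2 bonds to C, 2 bonds to Cl → oxidation state +2.
Δ = +2 − (+2) = 0, so no net redox change at C2.

0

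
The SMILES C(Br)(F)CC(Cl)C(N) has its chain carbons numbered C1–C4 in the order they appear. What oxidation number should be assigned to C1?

C1 has one bond to C (0), one bond to H (-1), one bond to Br (+1), one bond to F (+1).
Oxidation state = 0 − 1 + 1 + 1 = +1.

+1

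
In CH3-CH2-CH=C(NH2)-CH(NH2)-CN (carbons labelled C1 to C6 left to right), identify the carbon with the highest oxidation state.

Tallying each carbon's bonds:
C1: 1C, 3H → 0 − 3 = -3
C2: 2C, 2H → 0 − 2 = -2
C3: 3C, 1H → 0 − 1 = -1
C4: 3C, 1N → 0 + 1 = +1
C5: 2C, 1H, 1N → 0 − 1 + 1 = 0
C6: 1C, 3N → 0 + 3 = +3
The most oxidised carbon is C6 at +3.

C6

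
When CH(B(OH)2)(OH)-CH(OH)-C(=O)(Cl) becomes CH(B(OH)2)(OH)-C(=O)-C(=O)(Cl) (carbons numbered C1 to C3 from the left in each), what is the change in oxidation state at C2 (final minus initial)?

+2

Before: C2 has 2 bonds to C, 1 bond to H, 1 bond to O → oxidation state 0.
After: C2 has 2 bonds to C, 2 bonds to O → oxidation state +2.
Δ = +2 − (0) = +2, so this is an oxidation at C2.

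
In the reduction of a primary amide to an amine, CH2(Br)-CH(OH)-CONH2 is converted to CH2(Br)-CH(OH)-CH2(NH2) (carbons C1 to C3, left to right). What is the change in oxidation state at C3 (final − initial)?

-4

Before: C3 has 1 bond to C, 2 bonds to O, 1 bond to N → oxidation state +3.
After: C3 has 1 bond to C, 2 bonds to H, 1 bond to N → oxidation state -1.
Δ = -1 − (+3) = -4, so this is a reduction at C3.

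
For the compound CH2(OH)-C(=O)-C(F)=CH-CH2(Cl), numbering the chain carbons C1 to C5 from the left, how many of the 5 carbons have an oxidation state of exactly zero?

Bonds to more-electronegative neighbours contribute +1 each, bonds to H or metals contribute −1 each, and C–C bonds contribute 0. Tallying each carbon:
C1: 1C, 2H, 1O → 0 − 2 + 1 = -1
C2: 2C, 2O → 0 + 2 = +2
C3: 3C, 1F → 0 + 1 = +1
C4: 3C, 1H → 0 − 1 = -1
C5: 1C, 2H, 1Cl → 0 − 2 + 1 = -1
0 carbons meet the condition.

0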